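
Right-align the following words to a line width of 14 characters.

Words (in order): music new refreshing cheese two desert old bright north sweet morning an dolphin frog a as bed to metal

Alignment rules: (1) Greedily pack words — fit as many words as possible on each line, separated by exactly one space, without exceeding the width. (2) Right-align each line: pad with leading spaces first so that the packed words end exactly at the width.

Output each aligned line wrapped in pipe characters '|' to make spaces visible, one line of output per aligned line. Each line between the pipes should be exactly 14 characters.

Line 1: ['music', 'new'] (min_width=9, slack=5)
Line 2: ['refreshing'] (min_width=10, slack=4)
Line 3: ['cheese', 'two'] (min_width=10, slack=4)
Line 4: ['desert', 'old'] (min_width=10, slack=4)
Line 5: ['bright', 'north'] (min_width=12, slack=2)
Line 6: ['sweet', 'morning'] (min_width=13, slack=1)
Line 7: ['an', 'dolphin'] (min_width=10, slack=4)
Line 8: ['frog', 'a', 'as', 'bed'] (min_width=13, slack=1)
Line 9: ['to', 'metal'] (min_width=8, slack=6)

Answer: |     music new|
|    refreshing|
|    cheese two|
|    desert old|
|  bright north|
| sweet morning|
|    an dolphin|
| frog a as bed|
|      to metal|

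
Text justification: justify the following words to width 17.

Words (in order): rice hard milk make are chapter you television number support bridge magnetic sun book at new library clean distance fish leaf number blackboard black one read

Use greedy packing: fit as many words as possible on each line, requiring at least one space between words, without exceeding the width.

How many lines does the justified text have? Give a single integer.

Answer: 11

Derivation:
Line 1: ['rice', 'hard', 'milk'] (min_width=14, slack=3)
Line 2: ['make', 'are', 'chapter'] (min_width=16, slack=1)
Line 3: ['you', 'television'] (min_width=14, slack=3)
Line 4: ['number', 'support'] (min_width=14, slack=3)
Line 5: ['bridge', 'magnetic'] (min_width=15, slack=2)
Line 6: ['sun', 'book', 'at', 'new'] (min_width=15, slack=2)
Line 7: ['library', 'clean'] (min_width=13, slack=4)
Line 8: ['distance', 'fish'] (min_width=13, slack=4)
Line 9: ['leaf', 'number'] (min_width=11, slack=6)
Line 10: ['blackboard', 'black'] (min_width=16, slack=1)
Line 11: ['one', 'read'] (min_width=8, slack=9)
Total lines: 11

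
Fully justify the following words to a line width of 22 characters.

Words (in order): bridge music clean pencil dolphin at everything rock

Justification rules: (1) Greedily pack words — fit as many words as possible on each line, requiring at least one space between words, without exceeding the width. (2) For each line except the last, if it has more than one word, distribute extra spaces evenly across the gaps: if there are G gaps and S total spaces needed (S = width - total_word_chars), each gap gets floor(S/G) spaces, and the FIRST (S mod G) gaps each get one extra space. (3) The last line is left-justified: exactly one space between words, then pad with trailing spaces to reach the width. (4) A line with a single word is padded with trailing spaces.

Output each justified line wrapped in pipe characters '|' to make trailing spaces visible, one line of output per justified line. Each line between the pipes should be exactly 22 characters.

Answer: |bridge   music   clean|
|pencil    dolphin   at|
|everything rock       |

Derivation:
Line 1: ['bridge', 'music', 'clean'] (min_width=18, slack=4)
Line 2: ['pencil', 'dolphin', 'at'] (min_width=17, slack=5)
Line 3: ['everything', 'rock'] (min_width=15, slack=7)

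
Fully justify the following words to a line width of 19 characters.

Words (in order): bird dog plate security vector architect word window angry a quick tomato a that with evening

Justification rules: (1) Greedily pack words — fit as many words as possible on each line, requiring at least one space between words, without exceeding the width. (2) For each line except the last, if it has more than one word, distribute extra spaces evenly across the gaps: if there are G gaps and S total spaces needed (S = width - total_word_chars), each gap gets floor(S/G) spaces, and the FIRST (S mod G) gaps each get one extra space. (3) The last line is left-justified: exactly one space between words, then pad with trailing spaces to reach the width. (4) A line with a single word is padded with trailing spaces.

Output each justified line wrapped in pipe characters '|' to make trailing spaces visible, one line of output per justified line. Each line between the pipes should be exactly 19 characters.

Answer: |bird    dog   plate|
|security     vector|
|architect      word|
|window    angry   a|
|quick tomato a that|
|with evening       |

Derivation:
Line 1: ['bird', 'dog', 'plate'] (min_width=14, slack=5)
Line 2: ['security', 'vector'] (min_width=15, slack=4)
Line 3: ['architect', 'word'] (min_width=14, slack=5)
Line 4: ['window', 'angry', 'a'] (min_width=14, slack=5)
Line 5: ['quick', 'tomato', 'a', 'that'] (min_width=19, slack=0)
Line 6: ['with', 'evening'] (min_width=12, slack=7)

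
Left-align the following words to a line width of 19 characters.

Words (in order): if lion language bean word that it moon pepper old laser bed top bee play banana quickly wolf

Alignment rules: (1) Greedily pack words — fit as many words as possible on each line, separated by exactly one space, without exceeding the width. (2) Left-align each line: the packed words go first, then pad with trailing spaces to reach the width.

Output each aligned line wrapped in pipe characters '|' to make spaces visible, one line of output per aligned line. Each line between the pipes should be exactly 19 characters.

Line 1: ['if', 'lion', 'language'] (min_width=16, slack=3)
Line 2: ['bean', 'word', 'that', 'it'] (min_width=17, slack=2)
Line 3: ['moon', 'pepper', 'old'] (min_width=15, slack=4)
Line 4: ['laser', 'bed', 'top', 'bee'] (min_width=17, slack=2)
Line 5: ['play', 'banana', 'quickly'] (min_width=19, slack=0)
Line 6: ['wolf'] (min_width=4, slack=15)

Answer: |if lion language   |
|bean word that it  |
|moon pepper old    |
|laser bed top bee  |
|play banana quickly|
|wolf               |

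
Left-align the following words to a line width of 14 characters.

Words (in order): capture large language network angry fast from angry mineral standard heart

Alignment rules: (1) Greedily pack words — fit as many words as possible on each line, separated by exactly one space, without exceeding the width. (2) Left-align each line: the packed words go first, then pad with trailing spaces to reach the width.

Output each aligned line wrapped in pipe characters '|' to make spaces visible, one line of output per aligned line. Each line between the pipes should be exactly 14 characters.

Answer: |capture large |
|language      |
|network angry |
|fast from     |
|angry mineral |
|standard heart|

Derivation:
Line 1: ['capture', 'large'] (min_width=13, slack=1)
Line 2: ['language'] (min_width=8, slack=6)
Line 3: ['network', 'angry'] (min_width=13, slack=1)
Line 4: ['fast', 'from'] (min_width=9, slack=5)
Line 5: ['angry', 'mineral'] (min_width=13, slack=1)
Line 6: ['standard', 'heart'] (min_width=14, slack=0)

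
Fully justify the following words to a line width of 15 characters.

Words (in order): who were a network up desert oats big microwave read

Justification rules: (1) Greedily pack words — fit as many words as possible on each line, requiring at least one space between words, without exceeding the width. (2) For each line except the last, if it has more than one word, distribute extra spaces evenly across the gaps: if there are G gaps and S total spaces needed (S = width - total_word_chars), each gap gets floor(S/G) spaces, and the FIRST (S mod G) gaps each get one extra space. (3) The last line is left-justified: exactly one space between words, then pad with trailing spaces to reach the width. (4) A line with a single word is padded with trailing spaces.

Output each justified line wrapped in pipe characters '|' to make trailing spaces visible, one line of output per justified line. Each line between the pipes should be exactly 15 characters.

Line 1: ['who', 'were', 'a'] (min_width=10, slack=5)
Line 2: ['network', 'up'] (min_width=10, slack=5)
Line 3: ['desert', 'oats', 'big'] (min_width=15, slack=0)
Line 4: ['microwave', 'read'] (min_width=14, slack=1)

Answer: |who    were   a|
|network      up|
|desert oats big|
|microwave read |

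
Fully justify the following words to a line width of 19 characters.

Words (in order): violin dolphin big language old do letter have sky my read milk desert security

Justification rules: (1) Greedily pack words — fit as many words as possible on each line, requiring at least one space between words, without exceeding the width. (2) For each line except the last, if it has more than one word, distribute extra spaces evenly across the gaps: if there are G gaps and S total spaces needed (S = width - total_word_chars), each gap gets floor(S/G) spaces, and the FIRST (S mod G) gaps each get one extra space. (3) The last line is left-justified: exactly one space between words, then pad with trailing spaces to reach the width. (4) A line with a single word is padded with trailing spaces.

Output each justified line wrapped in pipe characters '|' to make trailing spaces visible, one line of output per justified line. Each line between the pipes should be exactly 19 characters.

Line 1: ['violin', 'dolphin', 'big'] (min_width=18, slack=1)
Line 2: ['language', 'old', 'do'] (min_width=15, slack=4)
Line 3: ['letter', 'have', 'sky', 'my'] (min_width=18, slack=1)
Line 4: ['read', 'milk', 'desert'] (min_width=16, slack=3)
Line 5: ['security'] (min_width=8, slack=11)

Answer: |violin  dolphin big|
|language   old   do|
|letter  have sky my|
|read   milk  desert|
|security           |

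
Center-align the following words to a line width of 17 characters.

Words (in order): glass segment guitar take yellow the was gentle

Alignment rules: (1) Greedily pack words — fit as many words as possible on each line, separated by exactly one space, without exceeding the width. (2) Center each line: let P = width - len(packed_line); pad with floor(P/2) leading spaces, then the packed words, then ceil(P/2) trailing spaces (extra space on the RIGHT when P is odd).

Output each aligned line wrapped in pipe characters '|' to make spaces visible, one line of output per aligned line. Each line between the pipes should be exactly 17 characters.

Line 1: ['glass', 'segment'] (min_width=13, slack=4)
Line 2: ['guitar', 'take'] (min_width=11, slack=6)
Line 3: ['yellow', 'the', 'was'] (min_width=14, slack=3)
Line 4: ['gentle'] (min_width=6, slack=11)

Answer: |  glass segment  |
|   guitar take   |
| yellow the was  |
|     gentle      |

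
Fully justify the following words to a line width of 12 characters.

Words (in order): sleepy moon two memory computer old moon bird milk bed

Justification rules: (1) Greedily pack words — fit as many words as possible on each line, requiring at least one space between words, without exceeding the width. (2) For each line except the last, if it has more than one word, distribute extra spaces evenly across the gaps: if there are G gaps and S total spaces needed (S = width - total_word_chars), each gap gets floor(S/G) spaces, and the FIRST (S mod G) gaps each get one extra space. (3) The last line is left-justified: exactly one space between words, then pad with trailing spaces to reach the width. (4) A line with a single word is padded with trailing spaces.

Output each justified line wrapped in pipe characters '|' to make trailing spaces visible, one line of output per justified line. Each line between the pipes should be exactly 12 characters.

Answer: |sleepy  moon|
|two   memory|
|computer old|
|moon    bird|
|milk bed    |

Derivation:
Line 1: ['sleepy', 'moon'] (min_width=11, slack=1)
Line 2: ['two', 'memory'] (min_width=10, slack=2)
Line 3: ['computer', 'old'] (min_width=12, slack=0)
Line 4: ['moon', 'bird'] (min_width=9, slack=3)
Line 5: ['milk', 'bed'] (min_width=8, slack=4)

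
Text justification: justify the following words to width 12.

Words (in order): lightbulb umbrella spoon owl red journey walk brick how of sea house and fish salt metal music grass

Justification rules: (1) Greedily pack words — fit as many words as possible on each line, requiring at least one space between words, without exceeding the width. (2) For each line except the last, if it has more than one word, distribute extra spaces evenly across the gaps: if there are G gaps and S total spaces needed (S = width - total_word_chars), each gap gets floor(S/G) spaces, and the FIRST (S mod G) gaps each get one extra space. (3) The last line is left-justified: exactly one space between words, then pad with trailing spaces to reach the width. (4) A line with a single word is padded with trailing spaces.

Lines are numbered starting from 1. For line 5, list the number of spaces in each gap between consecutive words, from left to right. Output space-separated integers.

Line 1: ['lightbulb'] (min_width=9, slack=3)
Line 2: ['umbrella'] (min_width=8, slack=4)
Line 3: ['spoon', 'owl'] (min_width=9, slack=3)
Line 4: ['red', 'journey'] (min_width=11, slack=1)
Line 5: ['walk', 'brick'] (min_width=10, slack=2)
Line 6: ['how', 'of', 'sea'] (min_width=10, slack=2)
Line 7: ['house', 'and'] (min_width=9, slack=3)
Line 8: ['fish', 'salt'] (min_width=9, slack=3)
Line 9: ['metal', 'music'] (min_width=11, slack=1)
Line 10: ['grass'] (min_width=5, slack=7)

Answer: 3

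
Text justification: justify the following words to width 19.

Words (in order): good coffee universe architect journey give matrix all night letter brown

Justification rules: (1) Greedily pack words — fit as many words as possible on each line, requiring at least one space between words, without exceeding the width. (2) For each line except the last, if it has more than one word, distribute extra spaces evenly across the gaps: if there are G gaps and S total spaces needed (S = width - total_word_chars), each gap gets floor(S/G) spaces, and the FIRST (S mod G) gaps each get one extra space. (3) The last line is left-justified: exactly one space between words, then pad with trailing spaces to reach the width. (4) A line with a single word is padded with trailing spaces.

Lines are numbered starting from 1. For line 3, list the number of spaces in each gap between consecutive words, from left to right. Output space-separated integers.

Line 1: ['good', 'coffee'] (min_width=11, slack=8)
Line 2: ['universe', 'architect'] (min_width=18, slack=1)
Line 3: ['journey', 'give', 'matrix'] (min_width=19, slack=0)
Line 4: ['all', 'night', 'letter'] (min_width=16, slack=3)
Line 5: ['brown'] (min_width=5, slack=14)

Answer: 1 1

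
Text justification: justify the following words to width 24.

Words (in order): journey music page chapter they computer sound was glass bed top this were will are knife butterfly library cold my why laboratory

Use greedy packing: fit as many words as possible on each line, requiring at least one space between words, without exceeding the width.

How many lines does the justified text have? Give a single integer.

Answer: 6

Derivation:
Line 1: ['journey', 'music', 'page'] (min_width=18, slack=6)
Line 2: ['chapter', 'they', 'computer'] (min_width=21, slack=3)
Line 3: ['sound', 'was', 'glass', 'bed', 'top'] (min_width=23, slack=1)
Line 4: ['this', 'were', 'will', 'are', 'knife'] (min_width=24, slack=0)
Line 5: ['butterfly', 'library', 'cold'] (min_width=22, slack=2)
Line 6: ['my', 'why', 'laboratory'] (min_width=17, slack=7)
Total lines: 6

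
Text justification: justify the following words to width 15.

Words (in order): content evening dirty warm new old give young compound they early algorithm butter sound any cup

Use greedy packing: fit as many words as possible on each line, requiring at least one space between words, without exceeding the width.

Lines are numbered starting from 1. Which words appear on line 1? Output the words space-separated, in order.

Line 1: ['content', 'evening'] (min_width=15, slack=0)
Line 2: ['dirty', 'warm', 'new'] (min_width=14, slack=1)
Line 3: ['old', 'give', 'young'] (min_width=14, slack=1)
Line 4: ['compound', 'they'] (min_width=13, slack=2)
Line 5: ['early', 'algorithm'] (min_width=15, slack=0)
Line 6: ['butter', 'sound'] (min_width=12, slack=3)
Line 7: ['any', 'cup'] (min_width=7, slack=8)

Answer: content evening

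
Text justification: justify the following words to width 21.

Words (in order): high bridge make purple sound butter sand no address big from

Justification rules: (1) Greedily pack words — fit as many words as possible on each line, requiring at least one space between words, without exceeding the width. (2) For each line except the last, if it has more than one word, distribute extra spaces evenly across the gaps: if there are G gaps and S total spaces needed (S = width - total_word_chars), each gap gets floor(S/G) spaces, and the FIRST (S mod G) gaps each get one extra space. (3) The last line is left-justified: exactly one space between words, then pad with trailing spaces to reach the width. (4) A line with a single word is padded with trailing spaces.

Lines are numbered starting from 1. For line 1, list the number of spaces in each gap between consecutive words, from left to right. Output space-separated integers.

Line 1: ['high', 'bridge', 'make'] (min_width=16, slack=5)
Line 2: ['purple', 'sound', 'butter'] (min_width=19, slack=2)
Line 3: ['sand', 'no', 'address', 'big'] (min_width=19, slack=2)
Line 4: ['from'] (min_width=4, slack=17)

Answer: 4 3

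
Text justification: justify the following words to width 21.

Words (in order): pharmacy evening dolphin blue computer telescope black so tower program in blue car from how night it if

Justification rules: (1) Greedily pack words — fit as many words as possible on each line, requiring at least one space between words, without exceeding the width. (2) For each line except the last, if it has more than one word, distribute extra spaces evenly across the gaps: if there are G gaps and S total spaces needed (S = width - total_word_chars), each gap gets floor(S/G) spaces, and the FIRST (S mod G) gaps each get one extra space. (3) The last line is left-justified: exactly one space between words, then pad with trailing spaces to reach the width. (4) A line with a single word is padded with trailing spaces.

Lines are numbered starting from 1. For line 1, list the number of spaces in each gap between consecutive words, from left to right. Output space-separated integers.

Line 1: ['pharmacy', 'evening'] (min_width=16, slack=5)
Line 2: ['dolphin', 'blue', 'computer'] (min_width=21, slack=0)
Line 3: ['telescope', 'black', 'so'] (min_width=18, slack=3)
Line 4: ['tower', 'program', 'in', 'blue'] (min_width=21, slack=0)
Line 5: ['car', 'from', 'how', 'night', 'it'] (min_width=21, slack=0)
Line 6: ['if'] (min_width=2, slack=19)

Answer: 6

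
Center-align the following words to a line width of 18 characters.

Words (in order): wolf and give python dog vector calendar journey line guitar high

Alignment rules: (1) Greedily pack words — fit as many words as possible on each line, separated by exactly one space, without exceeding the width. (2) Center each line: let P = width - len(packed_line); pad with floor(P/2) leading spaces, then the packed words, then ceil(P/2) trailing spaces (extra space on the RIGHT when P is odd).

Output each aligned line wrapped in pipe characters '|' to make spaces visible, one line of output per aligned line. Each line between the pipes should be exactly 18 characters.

Line 1: ['wolf', 'and', 'give'] (min_width=13, slack=5)
Line 2: ['python', 'dog', 'vector'] (min_width=17, slack=1)
Line 3: ['calendar', 'journey'] (min_width=16, slack=2)
Line 4: ['line', 'guitar', 'high'] (min_width=16, slack=2)

Answer: |  wolf and give   |
|python dog vector |
| calendar journey |
| line guitar high |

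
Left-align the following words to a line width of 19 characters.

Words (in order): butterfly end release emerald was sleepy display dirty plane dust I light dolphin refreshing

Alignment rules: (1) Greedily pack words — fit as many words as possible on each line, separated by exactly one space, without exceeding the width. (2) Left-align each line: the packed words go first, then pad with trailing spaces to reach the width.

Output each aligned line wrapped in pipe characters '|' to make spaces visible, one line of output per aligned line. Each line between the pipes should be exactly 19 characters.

Line 1: ['butterfly', 'end'] (min_width=13, slack=6)
Line 2: ['release', 'emerald', 'was'] (min_width=19, slack=0)
Line 3: ['sleepy', 'display'] (min_width=14, slack=5)
Line 4: ['dirty', 'plane', 'dust', 'I'] (min_width=18, slack=1)
Line 5: ['light', 'dolphin'] (min_width=13, slack=6)
Line 6: ['refreshing'] (min_width=10, slack=9)

Answer: |butterfly end      |
|release emerald was|
|sleepy display     |
|dirty plane dust I |
|light dolphin      |
|refreshing         |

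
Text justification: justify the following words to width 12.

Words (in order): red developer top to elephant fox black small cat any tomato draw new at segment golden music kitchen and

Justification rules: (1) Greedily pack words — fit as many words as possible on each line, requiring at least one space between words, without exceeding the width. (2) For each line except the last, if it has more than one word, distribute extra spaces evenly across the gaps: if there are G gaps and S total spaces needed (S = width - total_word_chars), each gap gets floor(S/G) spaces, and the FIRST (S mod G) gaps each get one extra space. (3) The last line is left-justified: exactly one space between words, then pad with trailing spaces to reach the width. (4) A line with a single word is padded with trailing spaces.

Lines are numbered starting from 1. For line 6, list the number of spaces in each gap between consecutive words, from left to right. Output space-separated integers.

Line 1: ['red'] (min_width=3, slack=9)
Line 2: ['developer'] (min_width=9, slack=3)
Line 3: ['top', 'to'] (min_width=6, slack=6)
Line 4: ['elephant', 'fox'] (min_width=12, slack=0)
Line 5: ['black', 'small'] (min_width=11, slack=1)
Line 6: ['cat', 'any'] (min_width=7, slack=5)
Line 7: ['tomato', 'draw'] (min_width=11, slack=1)
Line 8: ['new', 'at'] (min_width=6, slack=6)
Line 9: ['segment'] (min_width=7, slack=5)
Line 10: ['golden', 'music'] (min_width=12, slack=0)
Line 11: ['kitchen', 'and'] (min_width=11, slack=1)

Answer: 6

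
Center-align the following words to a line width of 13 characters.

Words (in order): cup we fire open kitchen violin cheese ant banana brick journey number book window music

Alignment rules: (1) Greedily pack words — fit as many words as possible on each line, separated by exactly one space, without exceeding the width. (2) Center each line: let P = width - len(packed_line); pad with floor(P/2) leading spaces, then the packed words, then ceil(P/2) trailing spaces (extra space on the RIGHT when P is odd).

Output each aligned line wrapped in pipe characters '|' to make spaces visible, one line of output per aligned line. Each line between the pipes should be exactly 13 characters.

Line 1: ['cup', 'we', 'fire'] (min_width=11, slack=2)
Line 2: ['open', 'kitchen'] (min_width=12, slack=1)
Line 3: ['violin', 'cheese'] (min_width=13, slack=0)
Line 4: ['ant', 'banana'] (min_width=10, slack=3)
Line 5: ['brick', 'journey'] (min_width=13, slack=0)
Line 6: ['number', 'book'] (min_width=11, slack=2)
Line 7: ['window', 'music'] (min_width=12, slack=1)

Answer: | cup we fire |
|open kitchen |
|violin cheese|
| ant banana  |
|brick journey|
| number book |
|window music |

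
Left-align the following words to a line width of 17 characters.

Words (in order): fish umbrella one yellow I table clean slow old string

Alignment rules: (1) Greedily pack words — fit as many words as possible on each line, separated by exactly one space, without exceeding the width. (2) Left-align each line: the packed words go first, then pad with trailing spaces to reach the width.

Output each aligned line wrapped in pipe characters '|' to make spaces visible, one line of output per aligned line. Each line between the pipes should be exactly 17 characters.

Line 1: ['fish', 'umbrella', 'one'] (min_width=17, slack=0)
Line 2: ['yellow', 'I', 'table'] (min_width=14, slack=3)
Line 3: ['clean', 'slow', 'old'] (min_width=14, slack=3)
Line 4: ['string'] (min_width=6, slack=11)

Answer: |fish umbrella one|
|yellow I table   |
|clean slow old   |
|string           |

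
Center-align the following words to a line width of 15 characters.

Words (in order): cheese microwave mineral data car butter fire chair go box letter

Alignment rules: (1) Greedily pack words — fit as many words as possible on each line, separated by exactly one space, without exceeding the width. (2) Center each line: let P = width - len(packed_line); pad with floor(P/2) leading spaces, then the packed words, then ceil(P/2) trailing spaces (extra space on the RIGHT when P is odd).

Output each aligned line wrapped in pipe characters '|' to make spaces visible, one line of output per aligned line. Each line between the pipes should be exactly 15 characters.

Answer: |    cheese     |
|   microwave   |
| mineral data  |
|car butter fire|
| chair go box  |
|    letter     |

Derivation:
Line 1: ['cheese'] (min_width=6, slack=9)
Line 2: ['microwave'] (min_width=9, slack=6)
Line 3: ['mineral', 'data'] (min_width=12, slack=3)
Line 4: ['car', 'butter', 'fire'] (min_width=15, slack=0)
Line 5: ['chair', 'go', 'box'] (min_width=12, slack=3)
Line 6: ['letter'] (min_width=6, slack=9)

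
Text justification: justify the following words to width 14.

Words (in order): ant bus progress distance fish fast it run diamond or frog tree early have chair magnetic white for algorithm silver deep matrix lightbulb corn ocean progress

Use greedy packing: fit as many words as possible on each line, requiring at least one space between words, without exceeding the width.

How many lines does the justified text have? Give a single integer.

Answer: 14

Derivation:
Line 1: ['ant', 'bus'] (min_width=7, slack=7)
Line 2: ['progress'] (min_width=8, slack=6)
Line 3: ['distance', 'fish'] (min_width=13, slack=1)
Line 4: ['fast', 'it', 'run'] (min_width=11, slack=3)
Line 5: ['diamond', 'or'] (min_width=10, slack=4)
Line 6: ['frog', 'tree'] (min_width=9, slack=5)
Line 7: ['early', 'have'] (min_width=10, slack=4)
Line 8: ['chair', 'magnetic'] (min_width=14, slack=0)
Line 9: ['white', 'for'] (min_width=9, slack=5)
Line 10: ['algorithm'] (min_width=9, slack=5)
Line 11: ['silver', 'deep'] (min_width=11, slack=3)
Line 12: ['matrix'] (min_width=6, slack=8)
Line 13: ['lightbulb', 'corn'] (min_width=14, slack=0)
Line 14: ['ocean', 'progress'] (min_width=14, slack=0)
Total lines: 14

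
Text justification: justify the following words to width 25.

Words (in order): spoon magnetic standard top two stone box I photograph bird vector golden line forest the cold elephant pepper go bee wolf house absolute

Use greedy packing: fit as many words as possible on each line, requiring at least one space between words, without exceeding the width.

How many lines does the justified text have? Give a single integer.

Line 1: ['spoon', 'magnetic', 'standard'] (min_width=23, slack=2)
Line 2: ['top', 'two', 'stone', 'box', 'I'] (min_width=19, slack=6)
Line 3: ['photograph', 'bird', 'vector'] (min_width=22, slack=3)
Line 4: ['golden', 'line', 'forest', 'the'] (min_width=22, slack=3)
Line 5: ['cold', 'elephant', 'pepper', 'go'] (min_width=23, slack=2)
Line 6: ['bee', 'wolf', 'house', 'absolute'] (min_width=23, slack=2)
Total lines: 6

Answer: 6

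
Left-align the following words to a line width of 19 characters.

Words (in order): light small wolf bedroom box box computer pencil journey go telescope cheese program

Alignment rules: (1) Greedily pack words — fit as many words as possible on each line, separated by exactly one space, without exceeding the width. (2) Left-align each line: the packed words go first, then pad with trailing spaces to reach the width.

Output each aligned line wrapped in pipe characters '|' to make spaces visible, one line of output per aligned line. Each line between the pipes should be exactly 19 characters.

Line 1: ['light', 'small', 'wolf'] (min_width=16, slack=3)
Line 2: ['bedroom', 'box', 'box'] (min_width=15, slack=4)
Line 3: ['computer', 'pencil'] (min_width=15, slack=4)
Line 4: ['journey', 'go'] (min_width=10, slack=9)
Line 5: ['telescope', 'cheese'] (min_width=16, slack=3)
Line 6: ['program'] (min_width=7, slack=12)

Answer: |light small wolf   |
|bedroom box box    |
|computer pencil    |
|journey go         |
|telescope cheese   |
|program            |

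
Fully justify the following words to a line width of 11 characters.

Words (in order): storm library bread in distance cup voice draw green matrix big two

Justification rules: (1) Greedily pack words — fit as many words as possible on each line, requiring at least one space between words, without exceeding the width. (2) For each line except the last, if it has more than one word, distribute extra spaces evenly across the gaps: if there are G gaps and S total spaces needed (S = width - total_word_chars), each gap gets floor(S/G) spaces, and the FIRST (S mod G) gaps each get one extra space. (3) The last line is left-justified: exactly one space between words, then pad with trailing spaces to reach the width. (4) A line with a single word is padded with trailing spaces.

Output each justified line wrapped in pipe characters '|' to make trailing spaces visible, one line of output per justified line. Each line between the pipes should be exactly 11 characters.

Line 1: ['storm'] (min_width=5, slack=6)
Line 2: ['library'] (min_width=7, slack=4)
Line 3: ['bread', 'in'] (min_width=8, slack=3)
Line 4: ['distance'] (min_width=8, slack=3)
Line 5: ['cup', 'voice'] (min_width=9, slack=2)
Line 6: ['draw', 'green'] (min_width=10, slack=1)
Line 7: ['matrix', 'big'] (min_width=10, slack=1)
Line 8: ['two'] (min_width=3, slack=8)

Answer: |storm      |
|library    |
|bread    in|
|distance   |
|cup   voice|
|draw  green|
|matrix  big|
|two        |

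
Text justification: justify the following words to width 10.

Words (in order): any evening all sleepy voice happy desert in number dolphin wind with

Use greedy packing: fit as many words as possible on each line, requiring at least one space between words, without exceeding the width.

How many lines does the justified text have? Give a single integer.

Line 1: ['any'] (min_width=3, slack=7)
Line 2: ['evening'] (min_width=7, slack=3)
Line 3: ['all', 'sleepy'] (min_width=10, slack=0)
Line 4: ['voice'] (min_width=5, slack=5)
Line 5: ['happy'] (min_width=5, slack=5)
Line 6: ['desert', 'in'] (min_width=9, slack=1)
Line 7: ['number'] (min_width=6, slack=4)
Line 8: ['dolphin'] (min_width=7, slack=3)
Line 9: ['wind', 'with'] (min_width=9, slack=1)
Total lines: 9

Answer: 9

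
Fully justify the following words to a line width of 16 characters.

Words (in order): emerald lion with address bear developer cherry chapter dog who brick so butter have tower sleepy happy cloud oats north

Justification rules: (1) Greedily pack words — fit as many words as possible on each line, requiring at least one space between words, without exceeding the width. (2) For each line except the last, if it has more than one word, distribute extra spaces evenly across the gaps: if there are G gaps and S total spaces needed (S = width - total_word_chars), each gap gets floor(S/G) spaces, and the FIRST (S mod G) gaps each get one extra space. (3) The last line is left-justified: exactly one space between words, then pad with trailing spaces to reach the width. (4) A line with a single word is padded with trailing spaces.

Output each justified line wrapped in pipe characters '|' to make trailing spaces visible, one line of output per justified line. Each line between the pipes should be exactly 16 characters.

Answer: |emerald     lion|
|with     address|
|bear   developer|
|cherry   chapter|
|dog who brick so|
|butter      have|
|tower     sleepy|
|happy cloud oats|
|north           |

Derivation:
Line 1: ['emerald', 'lion'] (min_width=12, slack=4)
Line 2: ['with', 'address'] (min_width=12, slack=4)
Line 3: ['bear', 'developer'] (min_width=14, slack=2)
Line 4: ['cherry', 'chapter'] (min_width=14, slack=2)
Line 5: ['dog', 'who', 'brick', 'so'] (min_width=16, slack=0)
Line 6: ['butter', 'have'] (min_width=11, slack=5)
Line 7: ['tower', 'sleepy'] (min_width=12, slack=4)
Line 8: ['happy', 'cloud', 'oats'] (min_width=16, slack=0)
Line 9: ['north'] (min_width=5, slack=11)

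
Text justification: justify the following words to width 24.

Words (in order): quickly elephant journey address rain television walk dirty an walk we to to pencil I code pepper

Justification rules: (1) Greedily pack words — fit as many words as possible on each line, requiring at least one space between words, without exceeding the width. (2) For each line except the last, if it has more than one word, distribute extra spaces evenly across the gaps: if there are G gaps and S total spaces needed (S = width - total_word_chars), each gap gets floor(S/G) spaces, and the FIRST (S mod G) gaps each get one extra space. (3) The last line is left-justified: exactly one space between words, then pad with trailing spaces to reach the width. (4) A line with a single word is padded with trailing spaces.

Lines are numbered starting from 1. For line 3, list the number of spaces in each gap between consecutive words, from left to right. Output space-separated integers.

Answer: 1 1 1 1 1

Derivation:
Line 1: ['quickly', 'elephant', 'journey'] (min_width=24, slack=0)
Line 2: ['address', 'rain', 'television'] (min_width=23, slack=1)
Line 3: ['walk', 'dirty', 'an', 'walk', 'we', 'to'] (min_width=24, slack=0)
Line 4: ['to', 'pencil', 'I', 'code', 'pepper'] (min_width=23, slack=1)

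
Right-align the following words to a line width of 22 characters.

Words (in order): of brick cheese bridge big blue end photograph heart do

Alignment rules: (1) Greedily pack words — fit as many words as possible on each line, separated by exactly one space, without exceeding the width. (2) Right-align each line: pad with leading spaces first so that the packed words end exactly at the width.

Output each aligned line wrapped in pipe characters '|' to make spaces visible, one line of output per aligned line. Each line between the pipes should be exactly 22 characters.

Answer: |of brick cheese bridge|
|          big blue end|
|   photograph heart do|

Derivation:
Line 1: ['of', 'brick', 'cheese', 'bridge'] (min_width=22, slack=0)
Line 2: ['big', 'blue', 'end'] (min_width=12, slack=10)
Line 3: ['photograph', 'heart', 'do'] (min_width=19, slack=3)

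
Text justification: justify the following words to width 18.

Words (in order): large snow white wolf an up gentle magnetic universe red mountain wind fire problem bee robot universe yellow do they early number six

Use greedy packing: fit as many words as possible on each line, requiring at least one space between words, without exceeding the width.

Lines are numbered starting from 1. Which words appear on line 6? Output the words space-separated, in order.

Answer: robot universe

Derivation:
Line 1: ['large', 'snow', 'white'] (min_width=16, slack=2)
Line 2: ['wolf', 'an', 'up', 'gentle'] (min_width=17, slack=1)
Line 3: ['magnetic', 'universe'] (min_width=17, slack=1)
Line 4: ['red', 'mountain', 'wind'] (min_width=17, slack=1)
Line 5: ['fire', 'problem', 'bee'] (min_width=16, slack=2)
Line 6: ['robot', 'universe'] (min_width=14, slack=4)
Line 7: ['yellow', 'do', 'they'] (min_width=14, slack=4)
Line 8: ['early', 'number', 'six'] (min_width=16, slack=2)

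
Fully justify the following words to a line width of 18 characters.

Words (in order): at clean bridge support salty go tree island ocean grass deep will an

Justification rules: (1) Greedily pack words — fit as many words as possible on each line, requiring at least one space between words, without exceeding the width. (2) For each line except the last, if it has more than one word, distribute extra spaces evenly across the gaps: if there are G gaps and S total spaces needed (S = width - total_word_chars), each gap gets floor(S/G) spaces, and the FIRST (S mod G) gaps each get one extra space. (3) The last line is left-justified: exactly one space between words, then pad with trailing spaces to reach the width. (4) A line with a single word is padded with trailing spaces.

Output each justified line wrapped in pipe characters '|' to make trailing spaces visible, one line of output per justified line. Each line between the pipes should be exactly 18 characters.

Line 1: ['at', 'clean', 'bridge'] (min_width=15, slack=3)
Line 2: ['support', 'salty', 'go'] (min_width=16, slack=2)
Line 3: ['tree', 'island', 'ocean'] (min_width=17, slack=1)
Line 4: ['grass', 'deep', 'will', 'an'] (min_width=18, slack=0)

Answer: |at   clean  bridge|
|support  salty  go|
|tree  island ocean|
|grass deep will an|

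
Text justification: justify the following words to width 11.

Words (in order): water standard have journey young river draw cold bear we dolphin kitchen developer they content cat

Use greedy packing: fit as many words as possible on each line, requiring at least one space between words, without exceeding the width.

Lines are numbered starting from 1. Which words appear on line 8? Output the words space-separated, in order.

Line 1: ['water'] (min_width=5, slack=6)
Line 2: ['standard'] (min_width=8, slack=3)
Line 3: ['have'] (min_width=4, slack=7)
Line 4: ['journey'] (min_width=7, slack=4)
Line 5: ['young', 'river'] (min_width=11, slack=0)
Line 6: ['draw', 'cold'] (min_width=9, slack=2)
Line 7: ['bear', 'we'] (min_width=7, slack=4)
Line 8: ['dolphin'] (min_width=7, slack=4)
Line 9: ['kitchen'] (min_width=7, slack=4)
Line 10: ['developer'] (min_width=9, slack=2)
Line 11: ['they'] (min_width=4, slack=7)
Line 12: ['content', 'cat'] (min_width=11, slack=0)

Answer: dolphin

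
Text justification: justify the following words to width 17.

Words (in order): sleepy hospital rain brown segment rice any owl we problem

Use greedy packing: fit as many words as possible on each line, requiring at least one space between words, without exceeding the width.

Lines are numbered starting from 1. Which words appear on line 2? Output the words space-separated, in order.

Line 1: ['sleepy', 'hospital'] (min_width=15, slack=2)
Line 2: ['rain', 'brown'] (min_width=10, slack=7)
Line 3: ['segment', 'rice', 'any'] (min_width=16, slack=1)
Line 4: ['owl', 'we', 'problem'] (min_width=14, slack=3)

Answer: rain brown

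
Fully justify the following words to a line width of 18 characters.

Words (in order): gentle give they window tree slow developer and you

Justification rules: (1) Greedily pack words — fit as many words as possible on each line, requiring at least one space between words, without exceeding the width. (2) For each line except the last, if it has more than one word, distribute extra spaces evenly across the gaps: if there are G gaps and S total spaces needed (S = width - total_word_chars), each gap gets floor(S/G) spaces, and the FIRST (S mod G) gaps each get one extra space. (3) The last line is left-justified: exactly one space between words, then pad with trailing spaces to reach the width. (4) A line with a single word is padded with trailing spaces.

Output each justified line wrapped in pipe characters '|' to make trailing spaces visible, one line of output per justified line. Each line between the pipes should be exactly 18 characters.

Answer: |gentle  give  they|
|window  tree  slow|
|developer and you |

Derivation:
Line 1: ['gentle', 'give', 'they'] (min_width=16, slack=2)
Line 2: ['window', 'tree', 'slow'] (min_width=16, slack=2)
Line 3: ['developer', 'and', 'you'] (min_width=17, slack=1)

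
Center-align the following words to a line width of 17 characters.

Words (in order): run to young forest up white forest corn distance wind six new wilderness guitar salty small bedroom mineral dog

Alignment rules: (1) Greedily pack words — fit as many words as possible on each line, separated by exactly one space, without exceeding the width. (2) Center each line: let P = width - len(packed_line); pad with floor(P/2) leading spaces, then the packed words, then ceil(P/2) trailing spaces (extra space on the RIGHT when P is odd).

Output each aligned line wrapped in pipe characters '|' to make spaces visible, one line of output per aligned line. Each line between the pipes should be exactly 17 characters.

Line 1: ['run', 'to', 'young'] (min_width=12, slack=5)
Line 2: ['forest', 'up', 'white'] (min_width=15, slack=2)
Line 3: ['forest', 'corn'] (min_width=11, slack=6)
Line 4: ['distance', 'wind', 'six'] (min_width=17, slack=0)
Line 5: ['new', 'wilderness'] (min_width=14, slack=3)
Line 6: ['guitar', 'salty'] (min_width=12, slack=5)
Line 7: ['small', 'bedroom'] (min_width=13, slack=4)
Line 8: ['mineral', 'dog'] (min_width=11, slack=6)

Answer: |  run to young   |
| forest up white |
|   forest corn   |
|distance wind six|
| new wilderness  |
|  guitar salty   |
|  small bedroom  |
|   mineral dog   |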